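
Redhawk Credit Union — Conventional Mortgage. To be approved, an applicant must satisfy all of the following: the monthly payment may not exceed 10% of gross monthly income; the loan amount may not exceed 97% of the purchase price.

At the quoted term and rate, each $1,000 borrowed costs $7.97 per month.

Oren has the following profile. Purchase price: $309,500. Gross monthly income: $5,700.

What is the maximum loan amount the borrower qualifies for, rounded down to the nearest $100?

Payment cap: 10% × $5,700 = $570/month.
At $7.97 per $1,000, that supports 570/7.97 × 1,000 ≈ $71,518 → $71,500.
LTV cap: 97% × $309,500 = $300,215 → $300,200.
Binding constraint: payment-to-income.

$71,500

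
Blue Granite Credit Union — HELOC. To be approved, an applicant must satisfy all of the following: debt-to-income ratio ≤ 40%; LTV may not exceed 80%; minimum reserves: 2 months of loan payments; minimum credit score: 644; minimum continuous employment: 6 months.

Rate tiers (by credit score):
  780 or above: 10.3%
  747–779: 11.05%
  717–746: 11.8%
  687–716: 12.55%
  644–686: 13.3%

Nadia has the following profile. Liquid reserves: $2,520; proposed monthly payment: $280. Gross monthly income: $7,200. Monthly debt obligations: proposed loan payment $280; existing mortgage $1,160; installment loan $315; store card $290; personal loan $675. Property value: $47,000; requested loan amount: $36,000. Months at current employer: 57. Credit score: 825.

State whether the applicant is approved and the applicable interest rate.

Credit score 825 ≥ 644 (meets minimum)
LTV: 36,000 ÷ 47,000 = 76.6%, within 80% cap
Employment 57 ≥ 6 months
Total monthly debts = (280 + 1,160 + 315 + 290 + 675) = 2,720. Debt-to-income = 2,720/7,200 = 37.8% — meets 40% limit
Liquid reserves cover 2,520/280 = 9.0 months — ≥ 2 required
All requirements met. Score 825 falls in the 780 or above tier → 10.3%.

Approved at 10.3%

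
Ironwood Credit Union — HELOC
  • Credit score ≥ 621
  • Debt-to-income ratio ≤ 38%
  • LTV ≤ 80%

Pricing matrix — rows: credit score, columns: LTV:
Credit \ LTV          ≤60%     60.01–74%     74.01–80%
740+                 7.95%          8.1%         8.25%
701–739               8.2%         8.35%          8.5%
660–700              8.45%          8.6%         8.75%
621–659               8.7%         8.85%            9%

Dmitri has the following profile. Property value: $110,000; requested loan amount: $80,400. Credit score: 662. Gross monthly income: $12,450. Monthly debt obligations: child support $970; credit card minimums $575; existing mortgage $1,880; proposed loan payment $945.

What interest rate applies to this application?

Credit score 662 ≥ 621; Total monthly debts = (970 + 575 + 1,880 + 945) = 4,370. DTI = 4,370/12,450 = 35.1% ≤ 38%
Loan-to-value = 80,400/110,000 = 73.1% — pass (80% max)
Score 662 is in the 660–700 band; LTV 73.1% is in the 60.01–74% band → 8.6%.

8.6%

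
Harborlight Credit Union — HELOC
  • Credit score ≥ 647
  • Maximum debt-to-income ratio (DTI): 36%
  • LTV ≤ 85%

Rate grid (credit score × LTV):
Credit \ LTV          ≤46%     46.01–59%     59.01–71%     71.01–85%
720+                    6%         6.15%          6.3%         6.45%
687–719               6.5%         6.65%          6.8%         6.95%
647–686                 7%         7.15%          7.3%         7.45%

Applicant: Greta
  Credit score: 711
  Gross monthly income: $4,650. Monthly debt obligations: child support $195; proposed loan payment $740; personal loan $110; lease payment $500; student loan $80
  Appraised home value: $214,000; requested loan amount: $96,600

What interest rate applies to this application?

6.5%

Credit score 711 ≥ 647; Total monthly debts = (195 + 740 + 110 + 500 + 80) = 1,625. DTI = 1,625/4,650 = 34.9% ≤ 36%
LTV: 96,600 ÷ 214,000 = 45.1%, within 85% cap
Row: 711 falls in 687–719. Column: 45.1% falls in ≤46%. Rate = 6.5%.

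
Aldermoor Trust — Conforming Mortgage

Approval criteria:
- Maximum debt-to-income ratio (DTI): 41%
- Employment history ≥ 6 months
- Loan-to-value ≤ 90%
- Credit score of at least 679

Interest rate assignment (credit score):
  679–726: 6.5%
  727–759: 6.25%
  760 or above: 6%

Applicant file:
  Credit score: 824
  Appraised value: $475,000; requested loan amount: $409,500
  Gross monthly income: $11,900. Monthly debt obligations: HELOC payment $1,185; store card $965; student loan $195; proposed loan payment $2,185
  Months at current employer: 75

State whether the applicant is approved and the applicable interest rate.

Credit score 824 ≥ 679 (meets minimum)
LTV = 409,500/475,000 = 86.2% ≤ 90%
Employment 75 ≥ 6 months
Total monthly debts = (1,185 + 965 + 195 + 2,185) = 4,530. Debt-to-income = 4,530/11,900 = 38.1% — meets 41% limit
All requirements met. Score 824 falls in the 760 or above tier → 6%.

Approved at 6%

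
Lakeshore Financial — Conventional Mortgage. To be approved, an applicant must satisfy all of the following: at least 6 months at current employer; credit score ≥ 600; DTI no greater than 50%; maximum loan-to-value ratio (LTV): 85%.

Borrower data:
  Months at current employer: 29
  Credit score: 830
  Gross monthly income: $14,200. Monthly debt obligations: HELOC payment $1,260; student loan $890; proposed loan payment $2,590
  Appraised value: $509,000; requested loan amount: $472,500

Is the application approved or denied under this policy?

Employment 29 ≥ 6 months
Credit score 830 ≥ 600 (meets)
Total monthly debts = (1,260 + 890 + 2,590) = 4,740. DTI = 4,740/14,200 = 33.4% ≤ 50%
LTV = 472,500/509,000 = 92.8% > 85%
Fails on LTV.

Denied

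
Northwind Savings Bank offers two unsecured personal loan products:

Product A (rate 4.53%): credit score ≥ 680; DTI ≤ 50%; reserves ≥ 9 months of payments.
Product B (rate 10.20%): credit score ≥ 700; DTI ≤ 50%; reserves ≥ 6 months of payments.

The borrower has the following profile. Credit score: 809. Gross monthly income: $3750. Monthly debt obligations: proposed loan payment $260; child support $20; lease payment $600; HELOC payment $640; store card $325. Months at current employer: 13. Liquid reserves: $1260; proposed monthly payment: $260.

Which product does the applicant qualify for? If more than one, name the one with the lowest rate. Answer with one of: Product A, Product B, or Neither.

Neither

Total debts = (260 + 20 + 600 + 640 + 325) = 1,845; DTI = 1,845/3,750 = 49.2%.
Reserves = 1,260/260 = 4.8 months.
Product A: score 809 ≥ 680; DTI 49.2% ≤ 50%; reserves 4.8 < 9 mo → does not qualify.
Product B: score 809 ≥ 700; DTI 49.2% ≤ 50%; reserves 4.8 < 6 mo → does not qualify.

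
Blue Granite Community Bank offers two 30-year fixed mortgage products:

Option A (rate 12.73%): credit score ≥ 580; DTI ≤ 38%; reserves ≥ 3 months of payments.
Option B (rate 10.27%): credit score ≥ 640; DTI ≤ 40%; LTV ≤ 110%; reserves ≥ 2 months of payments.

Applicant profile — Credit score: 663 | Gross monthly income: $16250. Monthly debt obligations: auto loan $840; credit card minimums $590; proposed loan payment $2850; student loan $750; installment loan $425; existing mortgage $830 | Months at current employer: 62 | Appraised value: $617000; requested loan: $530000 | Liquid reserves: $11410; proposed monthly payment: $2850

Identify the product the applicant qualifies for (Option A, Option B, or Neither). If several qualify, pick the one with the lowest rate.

Option B

Total debts = (840 + 590 + 2,850 + 750 + 425 + 830) = 6,285; DTI = 6,285/16,250 = 38.7%.
LTV = 530,000/617,000 = 85.9%.
Reserves = 11,410/2,850 = 4.0 months.
Option A: score 663 ≥ 580; DTI 38.7% > 38%; reserves 4.0 ≥ 3 mo → does not qualify.
Option B: score 663 ≥ 640; DTI 38.7% ≤ 40%; LTV 85.9% ≤ 110%; reserves 4.0 ≥ 2 mo → qualifies.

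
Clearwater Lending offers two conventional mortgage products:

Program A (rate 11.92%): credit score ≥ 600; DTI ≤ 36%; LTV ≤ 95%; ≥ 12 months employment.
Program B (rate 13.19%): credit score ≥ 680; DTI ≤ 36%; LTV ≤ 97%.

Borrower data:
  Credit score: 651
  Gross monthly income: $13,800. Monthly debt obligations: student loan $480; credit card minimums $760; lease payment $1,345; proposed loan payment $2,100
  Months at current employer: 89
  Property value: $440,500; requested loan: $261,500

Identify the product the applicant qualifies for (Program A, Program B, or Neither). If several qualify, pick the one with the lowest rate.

Program A

Total debts = (480 + 760 + 1,345 + 2,100) = 4,685; DTI = 4,685/13,800 = 33.9%.
LTV = 261,500/440,500 = 59.4%.
Program A: score 651 ≥ 600; DTI 33.9% ≤ 36%; LTV 59.4% ≤ 95%; employment 89 ≥ 12 mo → qualifies.
Program B: score 651 < 680; DTI 33.9% ≤ 36%; LTV 59.4% ≤ 97% → does not qualify.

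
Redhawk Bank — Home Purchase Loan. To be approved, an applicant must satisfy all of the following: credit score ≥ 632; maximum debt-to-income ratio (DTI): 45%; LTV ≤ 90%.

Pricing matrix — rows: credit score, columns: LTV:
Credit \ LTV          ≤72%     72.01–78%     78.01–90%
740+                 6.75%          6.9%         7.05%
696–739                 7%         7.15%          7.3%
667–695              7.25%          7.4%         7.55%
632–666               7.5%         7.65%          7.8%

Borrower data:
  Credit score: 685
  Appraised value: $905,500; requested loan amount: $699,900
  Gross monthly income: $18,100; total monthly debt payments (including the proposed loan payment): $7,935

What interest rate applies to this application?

Credit score 685 ≥ 632; Debt-to-income = 7,935/18,100 = 43.8% — meets 45% limit
Loan-to-value = 699,900/905,500 = 77.3% — pass (90% max)
Row: 685 falls in 667–695. Column: 77.3% falls in 72.01–78%. Rate = 7.4%.

7.4%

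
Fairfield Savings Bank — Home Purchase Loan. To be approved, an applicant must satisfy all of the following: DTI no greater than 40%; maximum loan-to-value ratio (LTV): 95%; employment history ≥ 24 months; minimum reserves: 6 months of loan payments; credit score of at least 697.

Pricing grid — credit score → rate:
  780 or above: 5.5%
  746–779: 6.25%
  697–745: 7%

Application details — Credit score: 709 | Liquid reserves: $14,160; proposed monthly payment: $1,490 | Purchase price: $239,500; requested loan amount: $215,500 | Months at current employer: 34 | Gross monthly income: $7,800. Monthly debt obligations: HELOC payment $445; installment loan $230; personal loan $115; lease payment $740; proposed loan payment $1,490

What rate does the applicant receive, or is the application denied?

Approved at 7%

Credit score 709 ≥ 697 (meets minimum)
Employment 34 ≥ 24 months
Liquid reserves cover 14,160/1,490 = 9.5 months — ≥ 6 required
Loan-to-value = 215,500/239,500 = 90% — pass (95% max)
Total monthly debts = (445 + 230 + 115 + 740 + 1,490) = 3,020. DTI = 3,020/7,800 = 38.7% ≤ 40%
All requirements met. Score 709 falls in the 697–745 tier → 7%.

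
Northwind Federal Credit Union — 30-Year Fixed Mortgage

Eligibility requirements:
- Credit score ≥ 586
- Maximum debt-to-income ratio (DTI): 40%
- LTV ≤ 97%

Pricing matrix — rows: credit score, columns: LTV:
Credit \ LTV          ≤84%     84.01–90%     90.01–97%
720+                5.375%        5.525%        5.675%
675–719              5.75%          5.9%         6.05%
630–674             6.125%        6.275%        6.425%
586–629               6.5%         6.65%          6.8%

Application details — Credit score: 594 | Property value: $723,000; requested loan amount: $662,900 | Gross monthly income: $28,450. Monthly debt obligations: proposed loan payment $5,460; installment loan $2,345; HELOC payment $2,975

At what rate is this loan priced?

Credit score 594 ≥ 586; Total monthly debts = (5,460 + 2,345 + 2,975) = 10,780. DTI = 10,780/28,450 = 37.9% ≤ 40%
LTV = 662,900/723,000 = 91.7% ≤ 97%
Credit 594 → row 586–629; LTV 91.7% → column 90.01–97%. Grid cell → 6.8%.

6.8%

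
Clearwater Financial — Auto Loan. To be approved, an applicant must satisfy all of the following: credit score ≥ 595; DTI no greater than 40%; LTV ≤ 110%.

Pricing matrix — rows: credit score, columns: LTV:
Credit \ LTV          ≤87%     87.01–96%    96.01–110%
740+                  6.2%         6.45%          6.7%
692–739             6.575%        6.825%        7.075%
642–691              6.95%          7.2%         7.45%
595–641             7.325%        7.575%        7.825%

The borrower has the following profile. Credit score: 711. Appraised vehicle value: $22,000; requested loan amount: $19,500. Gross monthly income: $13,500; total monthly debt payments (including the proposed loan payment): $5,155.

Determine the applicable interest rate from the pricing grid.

6.825%

Credit score 711 ≥ 595; DTI: 5,155 ÷ 13,500 = 38.2%, within the 40% cap
Loan-to-value = 19,500/22,000 = 88.6% — pass (110% max)
Credit 711 → row 692–739; LTV 88.6% → column 87.01–96%. Grid cell → 6.825%.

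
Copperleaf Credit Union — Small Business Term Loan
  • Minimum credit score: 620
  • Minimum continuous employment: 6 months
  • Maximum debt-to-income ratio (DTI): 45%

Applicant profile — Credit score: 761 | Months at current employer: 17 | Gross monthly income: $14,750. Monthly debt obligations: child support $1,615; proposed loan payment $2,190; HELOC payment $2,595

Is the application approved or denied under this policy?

Credit score 761 ≥ 620 (meets)
Employment 17 ≥ 6 months
Total monthly debts = (1,615 + 2,190 + 2,595) = 6,400. Debt-to-income = 6,400/14,750 = 43.4% — meets 45% limit
All criteria satisfied.

Approved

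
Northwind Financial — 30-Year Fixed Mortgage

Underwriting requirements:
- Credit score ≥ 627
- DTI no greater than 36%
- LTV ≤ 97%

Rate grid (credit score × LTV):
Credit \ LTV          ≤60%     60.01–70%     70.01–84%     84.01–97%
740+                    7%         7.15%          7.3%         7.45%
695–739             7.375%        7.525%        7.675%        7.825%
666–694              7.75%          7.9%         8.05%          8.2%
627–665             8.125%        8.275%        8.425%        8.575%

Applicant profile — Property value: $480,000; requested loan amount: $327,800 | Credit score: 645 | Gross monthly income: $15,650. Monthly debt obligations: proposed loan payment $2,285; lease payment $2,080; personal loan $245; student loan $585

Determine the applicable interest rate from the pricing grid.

8.275%

Credit score 645 ≥ 627; Total monthly debts = (2,285 + 2,080 + 245 + 585) = 5,195. DTI: 5,195 ÷ 15,650 = 33.2%, within the 36% cap
LTV: 327,800 ÷ 480,000 = 68.3%, within 97% cap
Row: 645 falls in 627–665. Column: 68.3% falls in 60.01–70%. Rate = 8.275%.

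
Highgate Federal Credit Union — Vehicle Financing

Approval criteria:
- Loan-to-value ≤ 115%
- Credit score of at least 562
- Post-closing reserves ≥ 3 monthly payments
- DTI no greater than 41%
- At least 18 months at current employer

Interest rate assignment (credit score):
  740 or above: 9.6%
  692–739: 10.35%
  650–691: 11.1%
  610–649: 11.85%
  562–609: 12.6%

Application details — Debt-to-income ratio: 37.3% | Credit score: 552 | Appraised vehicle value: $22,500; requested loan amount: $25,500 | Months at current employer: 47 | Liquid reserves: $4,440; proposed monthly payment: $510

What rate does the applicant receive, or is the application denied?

Denied

Credit score 552 < 562 (below minimum)
Employment 47 ≥ 18 months
Reserves = 4,440/510 = 8.7 months ≥ 3
Loan-to-value = 25,500/22,500 = 113.3% — pass (115% max)
Debt-to-income 37.3% vs 41% cap — pass
Not all requirements met → denied.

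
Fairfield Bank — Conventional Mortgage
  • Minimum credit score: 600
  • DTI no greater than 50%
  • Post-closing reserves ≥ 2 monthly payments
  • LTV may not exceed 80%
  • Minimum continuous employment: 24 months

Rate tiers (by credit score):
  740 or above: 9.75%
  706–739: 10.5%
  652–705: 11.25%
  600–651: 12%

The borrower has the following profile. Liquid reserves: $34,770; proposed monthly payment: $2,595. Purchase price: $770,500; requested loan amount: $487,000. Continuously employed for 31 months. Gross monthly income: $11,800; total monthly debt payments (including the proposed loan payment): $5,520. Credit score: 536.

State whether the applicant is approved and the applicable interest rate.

Credit score 536 < 600 (below minimum)
Reserves = 34,770/2,595 = 13.4 months ≥ 2
Employment 31 ≥ 24 months
Loan-to-value = 487,000/770,500 = 63.2% — pass (80% max)
DTI = 5,520/11,800 = 46.8% ≤ 50%
Not all requirements met → denied.

Denied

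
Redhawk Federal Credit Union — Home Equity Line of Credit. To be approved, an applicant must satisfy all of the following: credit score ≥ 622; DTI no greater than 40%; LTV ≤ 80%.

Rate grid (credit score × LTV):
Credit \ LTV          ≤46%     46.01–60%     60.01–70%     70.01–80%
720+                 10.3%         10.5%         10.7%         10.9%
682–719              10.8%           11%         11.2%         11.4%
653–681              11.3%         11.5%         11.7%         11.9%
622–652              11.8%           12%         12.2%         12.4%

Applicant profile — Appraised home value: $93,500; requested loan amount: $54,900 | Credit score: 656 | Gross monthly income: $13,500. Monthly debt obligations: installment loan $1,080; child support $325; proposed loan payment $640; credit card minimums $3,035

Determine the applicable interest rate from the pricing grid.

11.5%

Credit score 656 ≥ 622; Total monthly debts = (1,080 + 325 + 640 + 3,035) = 5,080. DTI = 5,080/13,500 = 37.6% ≤ 40%
LTV = 54,900/93,500 = 58.7% ≤ 80%
Score 656 is in the 653–681 band; LTV 58.7% is in the 46.01–60% band → 11.5%.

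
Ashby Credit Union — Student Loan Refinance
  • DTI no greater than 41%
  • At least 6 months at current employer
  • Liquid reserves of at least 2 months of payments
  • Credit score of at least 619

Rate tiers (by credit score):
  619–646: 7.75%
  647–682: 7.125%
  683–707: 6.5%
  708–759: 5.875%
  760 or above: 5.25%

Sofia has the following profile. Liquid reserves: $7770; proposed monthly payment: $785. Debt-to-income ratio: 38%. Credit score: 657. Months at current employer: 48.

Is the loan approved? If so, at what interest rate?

Approved at 7.125%

Credit score 657 ≥ 619 (meets minimum)
Reserves: 7,770 ÷ 785 = 9.9 months (meets 2-month minimum)
Employment 48 ≥ 6 months
DTI 38% is within the 41% limit
All requirements met. Score 657 falls in the 647–682 tier → 7.125%.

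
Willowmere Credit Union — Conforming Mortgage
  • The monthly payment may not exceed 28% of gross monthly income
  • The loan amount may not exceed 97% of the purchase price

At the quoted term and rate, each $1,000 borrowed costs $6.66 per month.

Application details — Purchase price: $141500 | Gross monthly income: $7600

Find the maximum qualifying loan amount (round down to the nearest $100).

$137,200

Payment cap: 28% × $7,600 = $2,128/month.
At $6.66 per $1,000, that supports 2,128/6.66 × 1,000 ≈ $319,519 → $319,500.
LTV cap: 97% × $141,500 = $137,255 → $137,200.
Binding constraint: loan-to-value.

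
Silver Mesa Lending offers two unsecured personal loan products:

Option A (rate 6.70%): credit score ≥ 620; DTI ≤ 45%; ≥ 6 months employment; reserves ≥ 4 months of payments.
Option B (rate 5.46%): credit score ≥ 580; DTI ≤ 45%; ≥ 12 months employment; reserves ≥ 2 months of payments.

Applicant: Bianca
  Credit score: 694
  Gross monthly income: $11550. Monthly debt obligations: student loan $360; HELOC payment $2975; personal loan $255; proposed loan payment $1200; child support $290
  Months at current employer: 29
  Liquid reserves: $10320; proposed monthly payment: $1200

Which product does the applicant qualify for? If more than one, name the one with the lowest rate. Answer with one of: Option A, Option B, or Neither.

Total debts = (360 + 2,975 + 255 + 1,200 + 290) = 5,080; DTI = 5,080/11,550 = 44%.
Reserves = 10,320/1,200 = 8.6 months.
Option A: score 694 ≥ 620; DTI 44% ≤ 45%; employment 29 ≥ 6 mo; reserves 8.6 ≥ 4 mo → qualifies.
Option B: score 694 ≥ 580; DTI 44% ≤ 45%; employment 29 ≥ 12 mo; reserves 8.6 ≥ 2 mo → qualifies.
Qualifying: Option A, Option B. Lowest rate is 5.46% → Option B.

Option B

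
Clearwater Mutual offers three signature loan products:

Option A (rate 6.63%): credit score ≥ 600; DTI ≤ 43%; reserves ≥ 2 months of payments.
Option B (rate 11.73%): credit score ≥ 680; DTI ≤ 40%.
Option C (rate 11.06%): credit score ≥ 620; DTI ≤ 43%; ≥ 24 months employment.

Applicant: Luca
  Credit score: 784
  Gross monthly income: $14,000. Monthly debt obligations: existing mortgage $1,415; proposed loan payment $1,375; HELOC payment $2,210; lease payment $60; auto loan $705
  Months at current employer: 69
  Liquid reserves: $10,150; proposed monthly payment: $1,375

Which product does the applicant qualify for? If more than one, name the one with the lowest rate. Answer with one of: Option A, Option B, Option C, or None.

Option A

Total debts = (1,415 + 1,375 + 2,210 + 60 + 705) = 5,765; DTI = 5,765/14,000 = 41.2%.
Reserves = 10,150/1,375 = 7.4 months.
Option A: score 784 ≥ 600; DTI 41.2% ≤ 43%; reserves 7.4 ≥ 2 mo → qualifies.
Option B: score 784 ≥ 680; DTI 41.2% > 40% → does not qualify.
Option C: score 784 ≥ 620; DTI 41.2% ≤ 43%; employment 69 ≥ 24 mo → qualifies.
Qualifying: Option A, Option C. Lowest rate is 6.63% → Option A.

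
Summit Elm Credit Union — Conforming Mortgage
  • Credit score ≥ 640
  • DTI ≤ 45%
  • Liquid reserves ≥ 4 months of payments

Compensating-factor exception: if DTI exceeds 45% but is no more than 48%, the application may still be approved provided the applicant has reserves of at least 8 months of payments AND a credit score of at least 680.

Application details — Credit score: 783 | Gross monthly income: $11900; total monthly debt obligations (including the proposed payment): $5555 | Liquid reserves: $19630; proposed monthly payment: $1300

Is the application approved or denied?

Credit score 783 ≥ 640 (meets base)
DTI = 5,555/11,900 = 46.7% > 45% — standard DTI limit exceeded.
Liquid reserves cover 19,630/1,300 = 15.1 months — ≥ 4 required
46.7% falls in the override range (45%–48%), so the compensating-factor test applies.
Override check — reserves: 15.1 mo (ok); score: 783 (ok).
Both override conditions satisfied; DTI exception granted.

Approved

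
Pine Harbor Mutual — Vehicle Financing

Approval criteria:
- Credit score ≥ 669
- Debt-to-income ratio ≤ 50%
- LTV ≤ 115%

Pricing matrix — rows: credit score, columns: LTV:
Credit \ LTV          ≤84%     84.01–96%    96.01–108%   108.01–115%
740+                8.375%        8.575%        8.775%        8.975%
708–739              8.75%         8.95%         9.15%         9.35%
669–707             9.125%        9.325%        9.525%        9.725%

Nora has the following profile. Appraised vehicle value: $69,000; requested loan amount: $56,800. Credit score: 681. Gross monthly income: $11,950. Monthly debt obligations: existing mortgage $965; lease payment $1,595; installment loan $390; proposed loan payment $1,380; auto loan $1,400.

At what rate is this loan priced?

9.125%

Credit score 681 ≥ 669; Total monthly debts = (965 + 1,595 + 390 + 1,380 + 1,400) = 5,730. DTI: 5,730 ÷ 11,950 = 47.9%, within the 50% cap
Loan-to-value = 56,800/69,000 = 82.3% — pass (115% max)
Score 681 is in the 669–707 band; LTV 82.3% is in the ≤84% band → 9.125%.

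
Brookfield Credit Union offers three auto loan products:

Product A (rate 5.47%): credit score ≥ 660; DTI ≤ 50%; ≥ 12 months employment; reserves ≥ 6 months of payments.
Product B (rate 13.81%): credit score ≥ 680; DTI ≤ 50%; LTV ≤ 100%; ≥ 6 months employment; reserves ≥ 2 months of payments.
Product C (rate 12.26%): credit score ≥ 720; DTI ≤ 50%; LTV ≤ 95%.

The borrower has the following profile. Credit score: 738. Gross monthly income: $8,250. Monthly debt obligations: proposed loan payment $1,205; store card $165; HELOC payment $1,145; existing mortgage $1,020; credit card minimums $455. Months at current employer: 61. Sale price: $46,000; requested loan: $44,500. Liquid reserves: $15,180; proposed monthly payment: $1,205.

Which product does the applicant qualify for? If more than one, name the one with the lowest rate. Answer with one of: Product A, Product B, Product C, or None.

Product A

Total debts = (1,205 + 165 + 1,145 + 1,020 + 455) = 3,990; DTI = 3,990/8,250 = 48.4%.
LTV = 44,500/46,000 = 96.7%.
Reserves = 15,180/1,205 = 12.6 months.
Product A: score 738 ≥ 660; DTI 48.4% ≤ 50%; employment 61 ≥ 12 mo; reserves 12.6 ≥ 6 mo → qualifies.
Product B: score 738 ≥ 680; DTI 48.4% ≤ 50%; LTV 96.7% ≤ 100%; employment 61 ≥ 6 mo; reserves 12.6 ≥ 2 mo → qualifies.
Product C: score 738 ≥ 720; DTI 48.4% ≤ 50%; LTV 96.7% > 95% → does not qualify.
Qualifying: Product A, Product B. Lowest rate is 5.47% → Product A.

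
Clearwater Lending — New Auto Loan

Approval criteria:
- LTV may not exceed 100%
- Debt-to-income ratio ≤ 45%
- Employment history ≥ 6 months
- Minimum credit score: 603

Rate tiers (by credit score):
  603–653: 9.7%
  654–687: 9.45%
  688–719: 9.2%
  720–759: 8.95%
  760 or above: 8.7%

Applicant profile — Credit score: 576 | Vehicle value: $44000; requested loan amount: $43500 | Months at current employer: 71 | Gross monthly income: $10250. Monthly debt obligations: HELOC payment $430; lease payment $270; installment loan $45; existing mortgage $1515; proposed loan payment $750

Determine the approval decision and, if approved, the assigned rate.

Denied

Credit score 576 < 603 (below minimum)
Employment 71 ≥ 6 months
Loan-to-value = 43,500/44,000 = 98.9% — pass (100% max)
Total monthly debts = (430 + 270 + 45 + 1,515 + 750) = 3,010. DTI: 3,010 ÷ 10,250 = 29.4%, within the 45% cap
Not all requirements met → denied.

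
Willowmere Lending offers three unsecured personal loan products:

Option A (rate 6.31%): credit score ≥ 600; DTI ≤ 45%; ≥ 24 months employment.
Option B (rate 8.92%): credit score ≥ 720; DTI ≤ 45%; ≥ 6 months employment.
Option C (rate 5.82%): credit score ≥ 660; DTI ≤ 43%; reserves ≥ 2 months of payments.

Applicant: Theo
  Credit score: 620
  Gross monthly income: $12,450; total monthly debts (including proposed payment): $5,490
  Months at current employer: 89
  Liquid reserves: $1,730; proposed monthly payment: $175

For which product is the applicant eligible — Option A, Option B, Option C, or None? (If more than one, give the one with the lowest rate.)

DTI = 5,490/12,450 = 44.1%.
Reserves = 1,730/175 = 9.9 months.
Option A: score 620 ≥ 600; DTI 44.1% ≤ 45%; employment 89 ≥ 24 mo → qualifies.
Option B: score 620 < 720; DTI 44.1% ≤ 45%; employment 89 ≥ 6 mo → does not qualify.
Option C: score 620 < 660; DTI 44.1% > 43%; reserves 9.9 ≥ 2 mo → does not qualify.

Option A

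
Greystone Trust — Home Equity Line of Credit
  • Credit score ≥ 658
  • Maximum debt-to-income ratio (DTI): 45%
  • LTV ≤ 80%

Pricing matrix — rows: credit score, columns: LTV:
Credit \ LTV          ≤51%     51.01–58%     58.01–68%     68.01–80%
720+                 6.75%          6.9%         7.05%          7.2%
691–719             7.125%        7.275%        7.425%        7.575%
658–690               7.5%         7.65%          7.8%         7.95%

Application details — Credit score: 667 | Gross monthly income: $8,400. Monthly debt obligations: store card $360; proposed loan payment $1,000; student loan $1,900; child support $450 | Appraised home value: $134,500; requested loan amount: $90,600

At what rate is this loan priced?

7.8%

Credit score 667 ≥ 658; Total monthly debts = (360 + 1,000 + 1,900 + 450) = 3,710. DTI: 3,710 ÷ 8,400 = 44.2%, within the 45% cap
Loan-to-value = 90,600/134,500 = 67.4% — pass (80% max)
Score 667 is in the 658–690 band; LTV 67.4% is in the 58.01–68% band → 7.8%.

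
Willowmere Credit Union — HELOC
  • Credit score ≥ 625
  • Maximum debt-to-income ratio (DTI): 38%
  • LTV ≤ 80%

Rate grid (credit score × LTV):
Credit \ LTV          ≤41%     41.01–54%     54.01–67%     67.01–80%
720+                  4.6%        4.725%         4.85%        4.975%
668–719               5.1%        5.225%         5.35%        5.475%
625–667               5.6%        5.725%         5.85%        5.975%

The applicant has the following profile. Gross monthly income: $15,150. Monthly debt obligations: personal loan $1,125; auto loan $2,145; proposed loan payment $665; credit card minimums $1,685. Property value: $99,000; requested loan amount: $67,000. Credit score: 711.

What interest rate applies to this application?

Credit score 711 ≥ 625; Total monthly debts = (1,125 + 2,145 + 665 + 1,685) = 5,620. Debt-to-income = 5,620/15,150 = 37.1% — meets 38% limit
LTV: 67,000 ÷ 99,000 = 67.7%, within 80% cap
Score 711 is in the 668–719 band; LTV 67.7% is in the 67.01–80% band → 5.475%.

5.475%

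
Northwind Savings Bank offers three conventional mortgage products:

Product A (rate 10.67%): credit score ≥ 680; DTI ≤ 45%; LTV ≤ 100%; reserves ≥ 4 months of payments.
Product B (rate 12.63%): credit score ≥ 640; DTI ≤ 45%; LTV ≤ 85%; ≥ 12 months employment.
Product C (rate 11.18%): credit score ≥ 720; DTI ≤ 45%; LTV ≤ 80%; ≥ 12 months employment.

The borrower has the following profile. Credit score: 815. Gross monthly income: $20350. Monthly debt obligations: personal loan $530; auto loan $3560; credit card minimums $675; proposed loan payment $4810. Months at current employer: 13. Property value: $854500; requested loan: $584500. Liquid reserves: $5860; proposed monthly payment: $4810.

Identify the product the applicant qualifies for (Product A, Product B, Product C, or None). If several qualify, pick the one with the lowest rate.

None

Total debts = (530 + 3,560 + 675 + 4,810) = 9,575; DTI = 9,575/20,350 = 47.1%.
LTV = 584,500/854,500 = 68.4%.
Reserves = 5,860/4,810 = 1.2 months.
Product A: score 815 ≥ 680; DTI 47.1% > 45%; LTV 68.4% ≤ 100%; reserves 1.2 < 4 mo → does not qualify.
Product B: score 815 ≥ 640; DTI 47.1% > 45%; LTV 68.4% ≤ 85%; employment 13 ≥ 12 mo → does not qualify.
Product C: score 815 ≥ 720; DTI 47.1% > 45%; LTV 68.4% ≤ 80%; employment 13 ≥ 12 mo → does not qualify.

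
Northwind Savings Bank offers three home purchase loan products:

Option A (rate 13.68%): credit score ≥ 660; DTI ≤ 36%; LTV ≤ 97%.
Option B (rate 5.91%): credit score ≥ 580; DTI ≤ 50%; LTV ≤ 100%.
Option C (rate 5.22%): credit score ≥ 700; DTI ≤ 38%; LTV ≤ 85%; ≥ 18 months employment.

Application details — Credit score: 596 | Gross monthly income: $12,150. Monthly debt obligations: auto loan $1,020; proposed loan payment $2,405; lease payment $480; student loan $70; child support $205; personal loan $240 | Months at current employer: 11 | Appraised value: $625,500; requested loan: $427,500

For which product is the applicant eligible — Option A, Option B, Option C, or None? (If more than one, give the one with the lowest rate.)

Option B

Total debts = (1,020 + 2,405 + 480 + 70 + 205 + 240) = 4,420; DTI = 4,420/12,150 = 36.4%.
LTV = 427,500/625,500 = 68.3%.
Option A: score 596 < 660; DTI 36.4% > 36%; LTV 68.3% ≤ 97% → does not qualify.
Option B: score 596 ≥ 580; DTI 36.4% ≤ 50%; LTV 68.3% ≤ 100% → qualifies.
Option C: score 596 < 700; DTI 36.4% ≤ 38%; LTV 68.3% ≤ 85%; employment 11 < 18 mo → does not qualify.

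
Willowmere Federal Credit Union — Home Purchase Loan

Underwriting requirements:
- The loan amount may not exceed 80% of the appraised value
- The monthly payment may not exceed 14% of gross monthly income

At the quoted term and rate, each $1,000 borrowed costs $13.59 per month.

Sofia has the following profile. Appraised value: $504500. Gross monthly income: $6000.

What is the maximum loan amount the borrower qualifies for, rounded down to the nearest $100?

Payment cap: 14% × $6,000 = $840/month.
At $13.59 per $1,000, that supports 840/13.59 × 1,000 ≈ $61,810 → $61,800.
LTV cap: 80% × $504,500 = $403,600 → $403,600.
Binding constraint: payment-to-income.

$61,800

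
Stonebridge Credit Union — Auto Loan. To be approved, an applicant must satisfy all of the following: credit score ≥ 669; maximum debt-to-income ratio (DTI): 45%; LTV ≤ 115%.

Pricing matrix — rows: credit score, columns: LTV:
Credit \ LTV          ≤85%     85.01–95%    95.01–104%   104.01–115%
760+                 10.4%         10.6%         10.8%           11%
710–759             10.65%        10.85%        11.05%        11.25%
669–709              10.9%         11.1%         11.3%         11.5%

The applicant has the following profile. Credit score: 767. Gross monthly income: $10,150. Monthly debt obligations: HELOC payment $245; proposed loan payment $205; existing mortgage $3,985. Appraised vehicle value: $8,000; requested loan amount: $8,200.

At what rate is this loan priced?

Credit score 767 ≥ 669; Total monthly debts = (245 + 205 + 3,985) = 4,435. DTI: 4,435 ÷ 10,150 = 43.7%, within the 45% cap
Loan-to-value = 8,200/8,000 = 102.5% — pass (115% max)
Credit 767 → row 760+; LTV 102.5% → column 95.01–104%. Grid cell → 10.8%.

10.8%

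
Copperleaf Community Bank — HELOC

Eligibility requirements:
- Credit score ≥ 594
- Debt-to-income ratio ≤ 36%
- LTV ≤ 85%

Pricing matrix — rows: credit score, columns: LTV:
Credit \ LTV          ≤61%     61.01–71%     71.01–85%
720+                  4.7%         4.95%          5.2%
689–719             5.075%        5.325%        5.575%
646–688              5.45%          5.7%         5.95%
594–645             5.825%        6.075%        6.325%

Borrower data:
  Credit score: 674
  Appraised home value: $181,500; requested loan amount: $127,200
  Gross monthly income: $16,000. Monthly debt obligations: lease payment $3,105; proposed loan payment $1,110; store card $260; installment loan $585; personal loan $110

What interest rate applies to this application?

Credit score 674 ≥ 594; Total monthly debts = (3,105 + 1,110 + 260 + 585 + 110) = 5,170. DTI = 5,170/16,000 = 32.3% ≤ 36%
LTV: 127,200 ÷ 181,500 = 70.1%, within 85% cap
Credit 674 → row 646–688; LTV 70.1% → column 61.01–71%. Grid cell → 5.7%.

5.7%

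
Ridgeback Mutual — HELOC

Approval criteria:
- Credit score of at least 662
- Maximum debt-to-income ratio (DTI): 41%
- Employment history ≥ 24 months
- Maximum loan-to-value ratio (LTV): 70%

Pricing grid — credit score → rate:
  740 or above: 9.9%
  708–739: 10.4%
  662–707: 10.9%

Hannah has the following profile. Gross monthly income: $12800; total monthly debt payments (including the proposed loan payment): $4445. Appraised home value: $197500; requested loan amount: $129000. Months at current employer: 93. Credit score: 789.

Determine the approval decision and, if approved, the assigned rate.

Approved at 9.9%

Credit score 789 ≥ 662 (meets minimum)
Debt-to-income = 4,445/12,800 = 34.7% — meets 41% limit
Employment 93 ≥ 24 months
LTV: 129,000 ÷ 197,500 = 65.3%, within 70% cap
All requirements met. Score 789 falls in the 740 or above tier → 9.9%.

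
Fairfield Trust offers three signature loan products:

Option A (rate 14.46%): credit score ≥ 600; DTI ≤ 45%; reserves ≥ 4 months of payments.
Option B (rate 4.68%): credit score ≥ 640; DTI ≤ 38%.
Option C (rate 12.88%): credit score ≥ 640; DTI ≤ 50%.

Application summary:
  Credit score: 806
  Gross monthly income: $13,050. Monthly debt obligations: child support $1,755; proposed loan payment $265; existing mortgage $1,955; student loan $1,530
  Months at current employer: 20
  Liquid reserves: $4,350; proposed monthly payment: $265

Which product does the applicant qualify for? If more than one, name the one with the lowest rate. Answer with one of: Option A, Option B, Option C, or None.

Option C

Total debts = (1,755 + 265 + 1,955 + 1,530) = 5,505; DTI = 5,505/13,050 = 42.2%.
Reserves = 4,350/265 = 16.4 months.
Option A: score 806 ≥ 600; DTI 42.2% ≤ 45%; reserves 16.4 ≥ 4 mo → qualifies.
Option B: score 806 ≥ 640; DTI 42.2% > 38% → does not qualify.
Option C: score 806 ≥ 640; DTI 42.2% ≤ 50% → qualifies.
Qualifying: Option A, Option C. Lowest rate is 12.88% → Option C.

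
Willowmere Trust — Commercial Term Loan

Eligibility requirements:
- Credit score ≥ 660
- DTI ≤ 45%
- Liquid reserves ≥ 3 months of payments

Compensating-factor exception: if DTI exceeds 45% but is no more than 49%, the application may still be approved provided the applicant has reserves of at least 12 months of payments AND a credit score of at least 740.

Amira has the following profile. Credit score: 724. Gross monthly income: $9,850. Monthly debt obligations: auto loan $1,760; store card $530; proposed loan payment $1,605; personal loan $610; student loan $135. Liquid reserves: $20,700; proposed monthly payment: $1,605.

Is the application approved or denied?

Denied

Credit score 724 ≥ 660 (meets base)
Total debts = (1,760 + 530 + 1,605 + 610 + 135) = 4,640. DTI = 4,640/9,850 = 47.1% > 45% — standard DTI limit exceeded.
Reserves: 20,700 ÷ 1,605 = 12.9 months (meets 3-month minimum)
DTI 47.1% is within the 45%–49% exception band; checking compensating factors.
Reserves 12.9 ≥ 12 months; credit score 724 < 740.
Compensating-factor requirement not fully met.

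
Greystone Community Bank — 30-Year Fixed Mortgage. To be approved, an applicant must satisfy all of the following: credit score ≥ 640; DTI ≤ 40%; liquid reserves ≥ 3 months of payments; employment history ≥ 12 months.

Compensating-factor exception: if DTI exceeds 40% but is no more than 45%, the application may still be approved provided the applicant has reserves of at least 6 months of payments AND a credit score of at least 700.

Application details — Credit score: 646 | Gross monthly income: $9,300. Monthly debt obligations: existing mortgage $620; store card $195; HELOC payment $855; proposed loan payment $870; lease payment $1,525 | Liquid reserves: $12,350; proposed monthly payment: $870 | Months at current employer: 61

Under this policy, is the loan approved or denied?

Denied

Credit score 646 ≥ 640 (meets base)
Total debts = (620 + 195 + 855 + 870 + 1,525) = 4,065. DTI = 4,065/9,300 = 43.7% > 40% — standard DTI limit exceeded.
Reserves = 12,350/870 = 14.2 months ≥ 3
Employment 61 ≥ 12 months
43.7% falls in the override range (40%–45%), so the compensating-factor test applies.
Override check — reserves: 14.2 mo (ok); score: 646 (below 700).
Override conditions not both satisfied; exception does not apply.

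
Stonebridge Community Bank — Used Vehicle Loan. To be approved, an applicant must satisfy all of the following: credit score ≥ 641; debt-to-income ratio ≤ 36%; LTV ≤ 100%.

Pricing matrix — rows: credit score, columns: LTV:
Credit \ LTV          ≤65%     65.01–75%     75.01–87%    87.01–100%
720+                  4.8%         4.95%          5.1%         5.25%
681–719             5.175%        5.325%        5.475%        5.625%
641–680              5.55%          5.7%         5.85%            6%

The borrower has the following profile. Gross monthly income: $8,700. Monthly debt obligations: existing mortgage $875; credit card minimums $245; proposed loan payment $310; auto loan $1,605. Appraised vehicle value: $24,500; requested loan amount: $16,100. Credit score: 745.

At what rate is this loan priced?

4.95%

Credit score 745 ≥ 641; Total monthly debts = (875 + 245 + 310 + 1,605) = 3,035. Debt-to-income = 3,035/8,700 = 34.9% — meets 36% limit
Loan-to-value = 16,100/24,500 = 65.7% — pass (100% max)
Score 745 is in the 720+ band; LTV 65.7% is in the 65.01–75% band → 4.95%.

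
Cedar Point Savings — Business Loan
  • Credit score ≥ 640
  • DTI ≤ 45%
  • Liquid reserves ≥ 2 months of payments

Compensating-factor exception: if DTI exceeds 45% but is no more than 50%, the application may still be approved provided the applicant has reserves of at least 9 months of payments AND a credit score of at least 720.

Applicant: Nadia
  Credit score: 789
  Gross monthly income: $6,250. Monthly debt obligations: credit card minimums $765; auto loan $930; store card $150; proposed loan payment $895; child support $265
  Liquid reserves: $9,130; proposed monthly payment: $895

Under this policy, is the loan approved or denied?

Credit score 789 ≥ 640 (meets base)
Total debts = (765 + 930 + 150 + 895 + 265) = 3,005. DTI = 3,005/6,250 = 48.1% > 45% — standard DTI limit exceeded.
Reserves: 9,130 ÷ 895 = 10.2 months (meets 2-month minimum)
DTI 48.1% is within the 45%–50% exception band; checking compensating factors.
Reserves 10.2 ≥ 9 months; credit score 789 ≥ 720.
Both override conditions satisfied; DTI exception granted.

Approved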